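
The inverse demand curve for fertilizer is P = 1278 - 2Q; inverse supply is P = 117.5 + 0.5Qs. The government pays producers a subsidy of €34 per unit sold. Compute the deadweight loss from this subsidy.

Deadweight loss = €231.2

Pre-subsidy: 1278 - 2Q = 117.5 + 0.5Q gives Q* = 464.2 and P* = 349.6.
With the subsidy, sellers receive Ps = Pb + 34 for each unit, where Pb is the price buyers pay.
On the curves, Pb = 1278 - 2Q and Ps = 117.5 + 0.5Q; the wedge Ps − Pb = 34 gives 117.5 + 0.5Q − (1278 - 2Q) = 34, so Q' = 477.8.
Then Pb = 1278 − 2·477.8 = 322.4 and Ps = 117.5 + 0.5·477.8 = 356.4.
The subsidy expands output by 477.8 − 464.2 = 13.6 past the efficient level; on those units the gap between marginal cost and willingness to pay runs from 0 up to 34.
DWL = ½ × 34 × 13.6 = 231.2.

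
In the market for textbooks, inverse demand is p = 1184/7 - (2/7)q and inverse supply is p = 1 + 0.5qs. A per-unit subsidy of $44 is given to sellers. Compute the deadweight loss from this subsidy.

Deadweight loss = $1232

Pre-subsidy: 1184/7 - (2/7)q = 1 + 0.5q gives q* = 214 and p* = 108.
With the subsidy, sellers receive ps = pb + 44 for each unit, where pb is the price buyers pay.
On the curves, pb = 1184/7 - (2/7)q and ps = 1 + 0.5q; the wedge ps − pb = 44 gives 1 + 0.5q − (1184/7 - (2/7)q) = 44, so q' = 270.
Then pb = 1184/7 − (2/7)·270 = 92 and ps = 1 + 0.5·270 = 136.
The subsidy expands output by 270 − 214 = 56 past the efficient level; on those units the gap between marginal cost and willingness to pay runs from 0 up to 44.
DWL = ½ × 44 × 56 = 1232.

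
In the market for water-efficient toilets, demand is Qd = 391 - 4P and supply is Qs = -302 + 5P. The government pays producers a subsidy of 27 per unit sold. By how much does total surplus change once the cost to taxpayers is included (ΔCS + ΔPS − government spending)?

Pre-subsidy: 391 - 4P = -302 + 5P gives P* = 77, Q* = 83.
With the subsidy, sellers receive Ps = Pb + 27 for each unit, where Pb is the price buyers pay.
Supply in terms of Pb becomes Qs = -302 + 5(Pb + 27) = -167 + 5Pb. Setting this equal to demand: 391 - 4Pb = -167 + 5Pb, so Pb = 62.
Sellers receive Ps = 62 + 27 = 89; Q' = 391 − 4·62 = 143.
ΔCS = ½(83 + 143)(77 − 62) = 1695; ΔPS = ½(83 + 143)(89 − 77) = 1356.
Government spending = 27 × 143 = 3861.
Net change = 1695 + 1356 − 3861 = -810. The loss equals the DWL triangle ½·27·60.

Net change in total surplus = -810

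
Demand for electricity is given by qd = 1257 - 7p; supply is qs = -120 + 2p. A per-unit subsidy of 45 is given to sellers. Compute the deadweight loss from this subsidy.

Pre-subsidy: 1257 - 7p = -120 + 2p gives p* = 153, q* = 186.
With the subsidy, sellers receive ps = pb + 45 for each unit, where pb is the price buyers pay.
Supply in terms of pb becomes qs = -120 + 2(pb + 45) = -30 + 2pb. Setting this equal to demand: 1257 - 7pb = -30 + 2pb, so pb = 143.
Sellers receive ps = 143 + 45 = 188; q' = 1257 − 7·143 = 256.
The subsidy expands output by 256 − 186 = 70 past the efficient level; on those units the gap between marginal cost and willingness to pay runs from 0 up to 45.
DWL = ½ × 45 × 70 = 1575.

Deadweight loss = 1575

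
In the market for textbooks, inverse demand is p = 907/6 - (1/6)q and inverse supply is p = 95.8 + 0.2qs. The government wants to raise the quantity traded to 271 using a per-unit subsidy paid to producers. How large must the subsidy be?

Required subsidy s = 44 per unit

At q = 271, from the demand curve buyers pay pb = 907/6 − (1/6)·271 = 106; from the supply curve sellers need ps = 95.8 + 0.2·271 = 150.
The subsidy must fill the gap: s = ps − pb = 150 − 106 = 44.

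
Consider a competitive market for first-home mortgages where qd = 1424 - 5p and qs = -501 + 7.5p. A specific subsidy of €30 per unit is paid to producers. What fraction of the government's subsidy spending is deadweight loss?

DWL / government spending = 15/248

Pre-subsidy: 1424 - 5p = -501 + 7.5p gives p* = 154, q* = 654.
With the subsidy, sellers receive ps = pb + 30 for each unit, where pb is the price buyers pay.
Supply in terms of pb becomes qs = -501 + 7.5(pb + 30) = -276 + 7.5pb. Setting this equal to demand: 1424 - 5pb = -276 + 7.5pb, so pb = 136.
Sellers receive ps = 136 + 30 = 166; q' = 1424 − 5·136 = 744.
ΔCS = ½(654 + 744)(154 − 136) = 12582; ΔPS = ½(654 + 744)(166 − 154) = 8388.
Government spending = 30 × 744 = 22320.
DWL = ½ × 30 × (744 − 654) = 1350; fraction = 1350 / 22320 = 15/248.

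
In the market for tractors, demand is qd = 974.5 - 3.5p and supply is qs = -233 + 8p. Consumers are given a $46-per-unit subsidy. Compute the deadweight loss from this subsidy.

Pre-subsidy: 974.5 - 3.5p = -233 + 8p gives p* = 105, q* = 607.
With the rebate, buyers effectively pay pb = ps − 46, where ps is the price sellers receive.
Demand in terms of ps becomes qd = 974.5 − 3.5(ps − 46) = 1135.5 - 3.5ps. Setting this equal to supply: 1135.5 - 3.5ps = -233 + 8ps, so ps = 119.
Buyers pay pb = 119 − 46 = 73; q' = -233 + 8·119 = 719.
The subsidy expands output by 719 − 607 = 112 past the efficient level; on those units the gap between marginal cost and willingness to pay runs from 0 up to 46.
DWL = ½ × 46 × 112 = 2576.

Deadweight loss = $2576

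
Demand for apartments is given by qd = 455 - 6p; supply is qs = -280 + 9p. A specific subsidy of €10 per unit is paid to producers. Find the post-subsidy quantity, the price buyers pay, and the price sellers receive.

q' = 197; buyers pay €43; sellers receive €53

Pre-subsidy: 455 - 6p = -280 + 9p gives p* = 49, q* = 161.
With the subsidy, sellers receive ps = pb + 10 for each unit, where pb is the price buyers pay.
Supply in terms of pb becomes qs = -280 + 9(pb + 10) = -190 + 9pb. Setting this equal to demand: 455 - 6pb = -190 + 9pb, so pb = 43.
Sellers receive ps = 43 + 10 = 53; q' = 455 − 6·43 = 197.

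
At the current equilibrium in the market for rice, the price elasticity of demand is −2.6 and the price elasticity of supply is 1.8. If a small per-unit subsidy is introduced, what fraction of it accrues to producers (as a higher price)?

For a small subsidy around the equilibrium, the benefit split depends on the relative slopes, which at a point are proportional to the elasticities.
Buyer share = εs/(εs + |εd|) = 1.8/(1.8 + 2.6) = 9/22; seller share = |εd|/(εs + |εd|) = 13/22.
So producers capture 13/22 of the subsidy.

Producer share = 13/22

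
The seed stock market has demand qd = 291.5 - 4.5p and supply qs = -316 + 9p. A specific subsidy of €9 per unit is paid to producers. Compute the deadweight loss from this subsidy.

Deadweight loss = €121.5

Pre-subsidy: 291.5 - 4.5p = -316 + 9p gives p* = 45, q* = 89.
With the subsidy, sellers receive ps = pb + 9 for each unit, where pb is the price buyers pay.
Supply in terms of pb becomes qs = -316 + 9(pb + 9) = -235 + 9pb. Setting this equal to demand: 291.5 - 4.5pb = -235 + 9pb, so pb = 39.
Sellers receive ps = 39 + 9 = 48; q' = 291.5 − 4.5·39 = 116.
The subsidy expands output by 116 − 89 = 27 past the efficient level; on those units the gap between marginal cost and willingness to pay runs from 0 up to 9.
DWL = ½ × 9 × 27 = 121.5.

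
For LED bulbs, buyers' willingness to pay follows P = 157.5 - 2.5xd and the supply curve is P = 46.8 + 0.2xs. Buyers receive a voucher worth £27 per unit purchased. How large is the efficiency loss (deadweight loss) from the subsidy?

Pre-subsidy: 157.5 - 2.5x = 46.8 + 0.2x gives x* = 41 and P* = 55.
With the rebate, buyers effectively pay Pb = Ps − 27, where Ps is the price sellers receive.
On the curves, Pb = 157.5 - 2.5x and Ps = 46.8 + 0.2x; the wedge Ps − Pb = 27 gives 46.8 + 0.2x − (157.5 - 2.5x) = 27, so x' = 51.
Then Pb = 157.5 − 2.5·51 = 30 and Ps = 46.8 + 0.2·51 = 57.
The subsidy expands output by 51 − 41 = 10 past the efficient level; on those units the gap between marginal cost and willingness to pay runs from 0 up to 27.
DWL = ½ × 27 × 10 = 135.

Deadweight loss = £135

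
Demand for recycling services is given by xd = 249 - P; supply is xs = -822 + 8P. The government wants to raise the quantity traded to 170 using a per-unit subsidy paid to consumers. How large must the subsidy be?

Required subsidy s = 45 per unit

At x = 170, invert demand for the buyer price: Pb = (249 − 170)/1 = 79; invert supply for the seller price: Ps = (170 − (-822))/8 = 124.
The subsidy must fill the gap: s = Ps − Pb = 124 − 79 = 45.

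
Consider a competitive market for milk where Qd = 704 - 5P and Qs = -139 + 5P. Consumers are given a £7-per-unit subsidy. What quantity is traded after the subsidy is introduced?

Pre-subsidy: 704 - 5P = -139 + 5P gives P* = 84.3, Q* = 282.5.
With the rebate, buyers effectively pay Pb = Ps − 7, where Ps is the price sellers receive.
Demand in terms of Ps becomes Qd = 704 − 5(Ps − 7) = 739 - 5Ps. Setting this equal to supply: 739 - 5Ps = -139 + 5Ps, so Ps = 87.8.
Buyers pay Pb = 87.8 − 7 = 80.8; Q' = -139 + 5·87.8 = 300.

Q' = 300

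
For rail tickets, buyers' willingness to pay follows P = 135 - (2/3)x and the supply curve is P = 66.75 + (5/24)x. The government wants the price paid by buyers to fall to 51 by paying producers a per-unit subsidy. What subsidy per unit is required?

Required subsidy s = 42 per unit

At a buyer price of 51, quantity demanded is 202.5 − 1.5·51 = 126.
Sellers supply 126 only when they receive Ps = 66.75 + (5/24)·126 = 93.
s = Ps − Pb = 93 − 51 = 42.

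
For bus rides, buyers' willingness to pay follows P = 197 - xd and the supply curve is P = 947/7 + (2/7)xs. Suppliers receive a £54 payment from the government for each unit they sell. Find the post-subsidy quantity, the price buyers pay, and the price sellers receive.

x' = 90; buyers pay £107; sellers receive £161

Pre-subsidy: 197 - x = 947/7 + (2/7)x gives x* = 48 and P* = 149.
With the subsidy, sellers receive Ps = Pb + 54 for each unit, where Pb is the price buyers pay.
On the curves, Pb = 197 - x and Ps = 947/7 + (2/7)x; the wedge Ps − Pb = 54 gives 947/7 + (2/7)x − (197 - x) = 54, so x' = 90.
Then Pb = 197 − 1·90 = 107 and Ps = 947/7 + (2/7)·90 = 161.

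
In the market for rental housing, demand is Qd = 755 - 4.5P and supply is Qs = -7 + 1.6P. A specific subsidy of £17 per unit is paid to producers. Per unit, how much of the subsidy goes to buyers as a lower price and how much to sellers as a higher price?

Pre-subsidy: 755 - 4.5P = -7 + 1.6P gives P* = 7620/61, Q* = 11765/61.
With the subsidy, sellers receive Ps = Pb + 17 for each unit, where Pb is the price buyers pay.
Supply in terms of Pb becomes Qs = -7 + 1.6(Pb + 17) = 20.2 + 1.6Pb. Setting this equal to demand: 755 - 4.5Pb = 20.2 + 1.6Pb, so Pb = 7348/61.
Sellers receive Ps = 7348/61 + 17 = 8385/61; Q' = 755 − 4.5·(7348/61) = 12989/61.
Buyers' price falls by P* − Pb = 7620/61 − 7348/61 = 272/61; sellers' price rises by Ps − P* = 8385/61 − 7620/61 = 765/61.

Buyers gain 272/61 per unit; sellers gain 765/61 per unit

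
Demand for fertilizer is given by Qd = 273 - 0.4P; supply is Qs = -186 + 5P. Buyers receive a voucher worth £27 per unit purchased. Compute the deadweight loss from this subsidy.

Deadweight loss = £135

Pre-subsidy: 273 - 0.4P = -186 + 5P gives P* = 85, Q* = 239.
With the rebate, buyers effectively pay Pb = Ps − 27, where Ps is the price sellers receive.
Demand in terms of Ps becomes Qd = 273 − 0.4(Ps − 27) = 283.8 - 0.4Ps. Setting this equal to supply: 283.8 - 0.4Ps = -186 + 5Ps, so Ps = 87.
Buyers pay Pb = 87 − 27 = 60; Q' = -186 + 5·87 = 249.
The subsidy expands output by 249 − 239 = 10 past the efficient level; on those units the gap between marginal cost and willingness to pay runs from 0 up to 27.
DWL = ½ × 27 × 10 = 135.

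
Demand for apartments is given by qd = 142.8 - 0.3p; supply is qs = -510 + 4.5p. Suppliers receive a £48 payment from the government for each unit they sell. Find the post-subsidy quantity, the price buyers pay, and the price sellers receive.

Pre-subsidy: 142.8 - 0.3p = -510 + 4.5p gives p* = 136, q* = 102.
With the subsidy, sellers receive ps = pb + 48 for each unit, where pb is the price buyers pay.
Supply in terms of pb becomes qs = -510 + 4.5(pb + 48) = -294 + 4.5pb. Setting this equal to demand: 142.8 - 0.3pb = -294 + 4.5pb, so pb = 91.
Sellers receive ps = 91 + 48 = 139; q' = 142.8 − 0.3·91 = 115.5.

q' = 115.5; buyers pay £91; sellers receive £139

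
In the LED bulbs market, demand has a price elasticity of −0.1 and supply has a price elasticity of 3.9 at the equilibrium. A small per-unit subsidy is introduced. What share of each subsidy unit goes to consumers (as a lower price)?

Consumer share = 0.975

For a small subsidy around the equilibrium, the benefit split depends on the relative slopes, which at a point are proportional to the elasticities.
Buyer share = εs/(εs + |εd|) = 3.9/(3.9 + 0.1) = 0.975; seller share = |εd|/(εs + |εd|) = 0.025.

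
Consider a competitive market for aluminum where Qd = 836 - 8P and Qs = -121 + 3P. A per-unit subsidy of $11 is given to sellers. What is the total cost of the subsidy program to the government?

Government cost = $1804

Pre-subsidy: 836 - 8P = -121 + 3P gives P* = 87, Q* = 140.
With the subsidy, sellers receive Ps = Pb + 11 for each unit, where Pb is the price buyers pay.
Supply in terms of Pb becomes Qs = -121 + 3(Pb + 11) = -88 + 3Pb. Setting this equal to demand: 836 - 8Pb = -88 + 3Pb, so Pb = 84.
Sellers receive Ps = 84 + 11 = 95; Q' = 836 − 8·84 = 164.
Government outlay = subsidy × quantity = 11 × 164 = 1804.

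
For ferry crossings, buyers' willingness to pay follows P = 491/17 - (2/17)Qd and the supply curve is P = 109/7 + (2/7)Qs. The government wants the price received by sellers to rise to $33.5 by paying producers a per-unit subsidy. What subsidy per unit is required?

At a seller price of 33.5, quantity supplied is -54.5 + 3.5·33.5 = 62.75.
Buyers absorb 62.75 only when they pay Pb = 491/17 − (2/17)·62.75 = 21.5.
s = Ps − Pb = 33.5 − 21.5 = 12.

Required subsidy s = $12 per unit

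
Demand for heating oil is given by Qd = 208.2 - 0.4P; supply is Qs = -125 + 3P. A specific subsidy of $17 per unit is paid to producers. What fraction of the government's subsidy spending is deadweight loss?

DWL / government spending = 3/175

Pre-subsidy: 208.2 - 0.4P = -125 + 3P gives P* = 98, Q* = 169.
With the subsidy, sellers receive Ps = Pb + 17 for each unit, where Pb is the price buyers pay.
Supply in terms of Pb becomes Qs = -125 + 3(Pb + 17) = -74 + 3Pb. Setting this equal to demand: 208.2 - 0.4Pb = -74 + 3Pb, so Pb = 83.
Sellers receive Ps = 83 + 17 = 100; Q' = 208.2 − 0.4·83 = 175.
ΔCS = ½(169 + 175)(98 − 83) = 2580; ΔPS = ½(169 + 175)(100 − 98) = 344.
Government spending = 17 × 175 = 2975.
DWL = ½ × 17 × (175 − 169) = 51; fraction = 51 / 2975 = 3/175.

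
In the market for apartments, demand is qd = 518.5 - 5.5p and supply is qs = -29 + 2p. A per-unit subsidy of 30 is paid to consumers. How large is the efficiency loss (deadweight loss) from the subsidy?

Deadweight loss = 660

Pre-subsidy: 518.5 - 5.5p = -29 + 2p gives p* = 73, q* = 117.
With the rebate, buyers effectively pay pb = ps − 30, where ps is the price sellers receive.
Demand in terms of ps becomes qd = 518.5 − 5.5(ps − 30) = 683.5 - 5.5ps. Setting this equal to supply: 683.5 - 5.5ps = -29 + 2ps, so ps = 95.
Buyers pay pb = 95 − 30 = 65; q' = -29 + 2·95 = 161.
The subsidy expands output by 161 − 117 = 44 past the efficient level; on those units the gap between marginal cost and willingness to pay runs from 0 up to 30.
DWL = ½ × 30 × 44 = 660.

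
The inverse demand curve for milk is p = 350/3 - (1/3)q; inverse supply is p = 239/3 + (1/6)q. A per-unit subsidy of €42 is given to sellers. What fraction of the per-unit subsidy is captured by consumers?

Consumer share = 2/3

Pre-subsidy: 350/3 - (1/3)q = 239/3 + (1/6)q gives q* = 74 and p* = 92.
With the subsidy, sellers receive ps = pb + 42 for each unit, where pb is the price buyers pay.
On the curves, pb = 350/3 - (1/3)q and ps = 239/3 + (1/6)q; the wedge ps − pb = 42 gives 239/3 + (1/6)q − (350/3 - (1/3)q) = 42, so q' = 158.
Then pb = 350/3 − (1/3)·158 = 64 and ps = 239/3 + (1/6)·158 = 106.
Buyers' price falls by p* − pb = 92 − 64 = 28; sellers' price rises by ps − p* = 106 − 92 = 14.
So consumers capture 28/42 = 2/3 of each unit of subsidy.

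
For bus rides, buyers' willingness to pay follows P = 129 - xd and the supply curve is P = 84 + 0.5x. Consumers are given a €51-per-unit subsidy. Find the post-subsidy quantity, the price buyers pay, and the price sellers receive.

x' = 64; buyers pay €65; sellers receive €116

Pre-subsidy: 129 - x = 84 + 0.5x gives x* = 30 and P* = 99.
With the rebate, buyers effectively pay Pb = Ps − 51, where Ps is the price sellers receive.
On the curves, Pb = 129 - x and Ps = 84 + 0.5x; the wedge Ps − Pb = 51 gives 84 + 0.5x − (129 - x) = 51, so x' = 64.
Then Pb = 129 − 1·64 = 65 and Ps = 84 + 0.5·64 = 116.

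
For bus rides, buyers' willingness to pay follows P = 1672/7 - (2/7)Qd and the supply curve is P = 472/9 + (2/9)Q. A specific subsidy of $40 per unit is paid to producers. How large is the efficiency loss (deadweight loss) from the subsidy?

Pre-subsidy: 1672/7 - (2/7)Q = 472/9 + (2/9)Q gives Q* = 367 and P* = 134.
With the subsidy, sellers receive Ps = Pb + 40 for each unit, where Pb is the price buyers pay.
On the curves, Pb = 1672/7 - (2/7)Q and Ps = 472/9 + (2/9)Q; the wedge Ps − Pb = 40 gives 472/9 + (2/9)Q − (1672/7 - (2/7)Q) = 40, so Q' = 445.75.
Then Pb = 1672/7 − (2/7)·445.75 = 111.5 and Ps = 472/9 + (2/9)·445.75 = 151.5.
The subsidy expands output by 445.75 − 367 = 78.75 past the efficient level; on those units the gap between marginal cost and willingness to pay runs from 0 up to 40.
DWL = ½ × 40 × 78.75 = 1575.

Deadweight loss = $1575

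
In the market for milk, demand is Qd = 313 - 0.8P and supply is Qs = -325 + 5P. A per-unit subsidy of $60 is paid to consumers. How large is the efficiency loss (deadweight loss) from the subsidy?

Deadweight loss = 36000/29

Pre-subsidy: 313 - 0.8P = -325 + 5P gives P* = 110, Q* = 225.
With the rebate, buyers effectively pay Pb = Ps − 60, where Ps is the price sellers receive.
Demand in terms of Ps becomes Qd = 313 − 0.8(Ps − 60) = 361 - 0.8Ps. Setting this equal to supply: 361 - 0.8Ps = -325 + 5Ps, so Ps = 3430/29.
Buyers pay Pb = 3430/29 − 60 = 1690/29; Q' = -325 + 5·(3430/29) = 7725/29.
The subsidy expands output by 7725/29 − 225 = 1200/29 past the efficient level; on those units the gap between marginal cost and willingness to pay runs from 0 up to 60.
DWL = ½ × 60 × 1200/29 = 36000/29.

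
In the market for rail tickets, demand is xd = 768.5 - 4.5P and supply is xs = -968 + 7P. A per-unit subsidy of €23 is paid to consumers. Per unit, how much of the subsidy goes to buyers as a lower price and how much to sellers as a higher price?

Buyers gain €14 per unit; sellers gain €9 per unit

Pre-subsidy: 768.5 - 4.5P = -968 + 7P gives P* = 151, x* = 89.
With the rebate, buyers effectively pay Pb = Ps − 23, where Ps is the price sellers receive.
Demand in terms of Ps becomes xd = 768.5 − 4.5(Ps − 23) = 872 - 4.5Ps. Setting this equal to supply: 872 - 4.5Ps = -968 + 7Ps, so Ps = 160.
Buyers pay Pb = 160 − 23 = 137; x' = -968 + 7·160 = 152.
Buyers' price falls by P* − Pb = 151 − 137 = 14; sellers' price rises by Ps − P* = 160 − 151 = 9.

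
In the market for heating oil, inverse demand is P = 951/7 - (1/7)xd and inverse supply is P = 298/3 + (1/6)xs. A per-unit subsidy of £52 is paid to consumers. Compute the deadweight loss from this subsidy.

Deadweight loss = £4368

Pre-subsidy: 951/7 - (1/7)x = 298/3 + (1/6)x gives x* = 118 and P* = 119.
With the rebate, buyers effectively pay Pb = Ps − 52, where Ps is the price sellers receive.
On the curves, Pb = 951/7 - (1/7)x and Ps = 298/3 + (1/6)x; the wedge Ps − Pb = 52 gives 298/3 + (1/6)x − (951/7 - (1/7)x) = 52, so x' = 286.
Then Pb = 951/7 − (1/7)·286 = 95 and Ps = 298/3 + (1/6)·286 = 147.
The subsidy expands output by 286 − 118 = 168 past the efficient level; on those units the gap between marginal cost and willingness to pay runs from 0 up to 52.
DWL = ½ × 52 × 168 = 4368.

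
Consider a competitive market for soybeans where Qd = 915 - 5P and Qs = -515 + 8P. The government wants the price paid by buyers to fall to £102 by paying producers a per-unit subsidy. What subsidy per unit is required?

At a buyer price of 102, quantity demanded is 915 − 5·102 = 405.
Sellers supply 405 only when they receive Ps with -515 + 8·Ps = 405, i.e. Ps = 115.
s = Ps − Pb = 115 − 102 = 13.

Required subsidy s = £13 per unit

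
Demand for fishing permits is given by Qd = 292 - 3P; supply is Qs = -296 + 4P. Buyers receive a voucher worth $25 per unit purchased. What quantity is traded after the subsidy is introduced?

Pre-subsidy: 292 - 3P = -296 + 4P gives P* = 84, Q* = 40.
With the rebate, buyers effectively pay Pb = Ps − 25, where Ps is the price sellers receive.
Demand in terms of Ps becomes Qd = 292 − 3(Ps − 25) = 367 - 3Ps. Setting this equal to supply: 367 - 3Ps = -296 + 4Ps, so Ps = 663/7.
Buyers pay Pb = 663/7 − 25 = 488/7; Q' = -296 + 4·(663/7) = 580/7.

Q' = 580/7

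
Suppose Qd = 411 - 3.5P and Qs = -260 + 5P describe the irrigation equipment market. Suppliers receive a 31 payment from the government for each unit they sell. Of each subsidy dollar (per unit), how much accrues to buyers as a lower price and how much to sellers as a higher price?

Pre-subsidy: 411 - 3.5P = -260 + 5P gives P* = 1342/17, Q* = 2290/17.
With the subsidy, sellers receive Ps = Pb + 31 for each unit, where Pb is the price buyers pay.
Supply in terms of Pb becomes Qs = -260 + 5(Pb + 31) = -105 + 5Pb. Setting this equal to demand: 411 - 3.5Pb = -105 + 5Pb, so Pb = 1032/17.
Sellers receive Ps = 1032/17 + 31 = 1559/17; Q' = 411 − 3.5·(1032/17) = 3375/17.
Buyers' price falls by P* − Pb = 1342/17 − 1032/17 = 310/17; sellers' price rises by Ps − P* = 1559/17 − 1342/17 = 217/17.

Buyers gain 310/17 per unit; sellers gain 217/17 per unit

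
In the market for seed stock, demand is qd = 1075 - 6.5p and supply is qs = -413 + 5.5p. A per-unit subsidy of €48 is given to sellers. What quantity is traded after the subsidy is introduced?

Pre-subsidy: 1075 - 6.5p = -413 + 5.5p gives p* = 124, q* = 269.
With the subsidy, sellers receive ps = pb + 48 for each unit, where pb is the price buyers pay.
Supply in terms of pb becomes qs = -413 + 5.5(pb + 48) = -149 + 5.5pb. Setting this equal to demand: 1075 - 6.5pb = -149 + 5.5pb, so pb = 102.
Sellers receive ps = 102 + 48 = 150; q' = 1075 − 6.5·102 = 412.

q' = 412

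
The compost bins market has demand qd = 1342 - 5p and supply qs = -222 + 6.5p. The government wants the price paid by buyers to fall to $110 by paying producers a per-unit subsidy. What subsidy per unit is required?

Required subsidy s = $46 per unit

At a buyer price of 110, quantity demanded is 1342 − 5·110 = 792.
Sellers supply 792 only when they receive ps with -222 + 6.5·ps = 792, i.e. ps = 156.
s = ps − pb = 156 − 110 = 46.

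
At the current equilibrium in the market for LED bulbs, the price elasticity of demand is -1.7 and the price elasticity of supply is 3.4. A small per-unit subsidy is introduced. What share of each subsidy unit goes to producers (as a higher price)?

For a small subsidy around the equilibrium, the benefit split depends on the relative slopes, which at a point are proportional to the elasticities.
Buyer share = εs/(εs + |εd|) = 3.4/(3.4 + 1.7) = 2/3; seller share = |εd|/(εs + |εd|) = 1/3.
So producers capture 1/3 of the subsidy.

Producer share = 1/3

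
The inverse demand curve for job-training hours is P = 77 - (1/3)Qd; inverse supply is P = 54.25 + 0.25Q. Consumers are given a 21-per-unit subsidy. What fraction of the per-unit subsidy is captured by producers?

Pre-subsidy: 77 - (1/3)Q = 54.25 + 0.25Q gives Q* = 39 and P* = 64.
With the rebate, buyers effectively pay Pb = Ps − 21, where Ps is the price sellers receive.
On the curves, Pb = 77 - (1/3)Q and Ps = 54.25 + 0.25Q; the wedge Ps − Pb = 21 gives 54.25 + 0.25Q − (77 - (1/3)Q) = 21, so Q' = 75.
Then Pb = 77 − (1/3)·75 = 52 and Ps = 54.25 + 0.25·75 = 73.
Buyers' price falls by P* − Pb = 64 − 52 = 12; sellers' price rises by Ps − P* = 73 − 64 = 9.
So producers capture 9/21 = 3/7 of each unit of subsidy.

Producer share = 3/7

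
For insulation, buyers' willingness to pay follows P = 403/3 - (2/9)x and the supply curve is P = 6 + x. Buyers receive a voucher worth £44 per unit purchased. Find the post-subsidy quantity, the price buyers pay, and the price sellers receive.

x' = 141; buyers pay £103; sellers receive £147

Pre-subsidy: 403/3 - (2/9)x = 6 + x gives x* = 105 and P* = 111.
With the rebate, buyers effectively pay Pb = Ps − 44, where Ps is the price sellers receive.
On the curves, Pb = 403/3 - (2/9)x and Ps = 6 + x; the wedge Ps − Pb = 44 gives 6 + x − (403/3 - (2/9)x) = 44, so x' = 141.
Then Pb = 403/3 − (2/9)·141 = 103 and Ps = 6 + 1·141 = 147.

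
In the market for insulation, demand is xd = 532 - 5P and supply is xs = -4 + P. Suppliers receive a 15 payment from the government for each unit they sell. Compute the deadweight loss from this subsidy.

Deadweight loss = 93.75

Pre-subsidy: 532 - 5P = -4 + P gives P* = 268/3, x* = 256/3.
With the subsidy, sellers receive Ps = Pb + 15 for each unit, where Pb is the price buyers pay.
Supply in terms of Pb becomes xs = -4 + 1(Pb + 15) = 11 + Pb. Setting this equal to demand: 532 - 5Pb = 11 + Pb, so Pb = 521/6.
Sellers receive Ps = 521/6 + 15 = 611/6; x' = 532 − 5·(521/6) = 587/6.
The subsidy expands output by 587/6 − 256/3 = 12.5 past the efficient level; on those units the gap between marginal cost and willingness to pay runs from 0 up to 15.
DWL = ½ × 15 × 12.5 = 93.75.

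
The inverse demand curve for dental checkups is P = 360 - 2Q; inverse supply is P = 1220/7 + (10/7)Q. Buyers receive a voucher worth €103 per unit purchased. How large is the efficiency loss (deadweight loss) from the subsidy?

Pre-subsidy: 360 - 2Q = 1220/7 + (10/7)Q gives Q* = 325/6 and P* = 755/3.
With the rebate, buyers effectively pay Pb = Ps − 103, where Ps is the price sellers receive.
On the curves, Pb = 360 - 2Q and Ps = 1220/7 + (10/7)Q; the wedge Ps − Pb = 103 gives 1220/7 + (10/7)Q − (360 - 2Q) = 103, so Q' = 2021/24.
Then Pb = 360 − 2·(2021/24) = 2299/12 and Ps = 1220/7 + (10/7)·(2021/24) = 3535/12.
The subsidy expands output by 2021/24 − 325/6 = 721/24 past the efficient level; on those units the gap between marginal cost and willingness to pay runs from 0 up to 103.
DWL = ½ × 103 × 721/24 = 74263/48.

Deadweight loss = 74263/48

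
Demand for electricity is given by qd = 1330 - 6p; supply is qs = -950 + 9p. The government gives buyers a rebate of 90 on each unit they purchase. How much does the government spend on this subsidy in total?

Government cost = 66780

Pre-subsidy: 1330 - 6p = -950 + 9p gives p* = 152, q* = 418.
With the rebate, buyers effectively pay pb = ps − 90, where ps is the price sellers receive.
Demand in terms of ps becomes qd = 1330 − 6(ps − 90) = 1870 - 6ps. Setting this equal to supply: 1870 - 6ps = -950 + 9ps, so ps = 188.
Buyers pay pb = 188 − 90 = 98; q' = -950 + 9·188 = 742.
Government outlay = subsidy × quantity = 90 × 742 = 66780.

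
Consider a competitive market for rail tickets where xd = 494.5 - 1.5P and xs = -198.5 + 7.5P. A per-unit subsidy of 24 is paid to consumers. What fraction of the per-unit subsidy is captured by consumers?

Pre-subsidy: 494.5 - 1.5P = -198.5 + 7.5P gives P* = 77, x* = 379.
With the rebate, buyers effectively pay Pb = Ps − 24, where Ps is the price sellers receive.
Demand in terms of Ps becomes xd = 494.5 − 1.5(Ps − 24) = 530.5 - 1.5Ps. Setting this equal to supply: 530.5 - 1.5Ps = -198.5 + 7.5Ps, so Ps = 81.
Buyers pay Pb = 81 − 24 = 57; x' = -198.5 + 7.5·81 = 409.
Buyers' price falls by P* − Pb = 77 − 57 = 20; sellers' price rises by Ps − P* = 81 − 77 = 4.
So consumers capture 20/24 = 5/6 of each unit of subsidy.

Consumer share = 5/6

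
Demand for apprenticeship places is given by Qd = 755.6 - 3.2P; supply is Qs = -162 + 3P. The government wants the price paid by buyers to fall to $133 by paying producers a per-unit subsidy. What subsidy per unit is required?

Required subsidy s = $31 per unit

At a buyer price of 133, quantity demanded is 755.6 − 3.2·133 = 330.
Sellers supply 330 only when they receive Ps with -162 + 3·Ps = 330, i.e. Ps = 164.
s = Ps − Pb = 164 − 133 = 31.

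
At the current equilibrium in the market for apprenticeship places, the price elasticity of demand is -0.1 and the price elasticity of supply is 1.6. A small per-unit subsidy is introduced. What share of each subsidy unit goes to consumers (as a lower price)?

Consumer share = 16/17

For a small subsidy around the equilibrium, the benefit split depends on the relative slopes, which at a point are proportional to the elasticities.
Buyer share = εs/(εs + |εd|) = 1.6/(1.6 + 0.1) = 16/17; seller share = |εd|/(εs + |εd|) = 1/17.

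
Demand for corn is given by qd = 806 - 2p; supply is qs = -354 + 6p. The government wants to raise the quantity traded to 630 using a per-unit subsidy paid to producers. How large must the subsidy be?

Required subsidy s = 76 per unit

At q = 630, invert demand for the buyer price: pb = (806 − 630)/2 = 88; invert supply for the seller price: ps = (630 − (-354))/6 = 164.
The subsidy must fill the gap: s = ps − pb = 164 − 88 = 76.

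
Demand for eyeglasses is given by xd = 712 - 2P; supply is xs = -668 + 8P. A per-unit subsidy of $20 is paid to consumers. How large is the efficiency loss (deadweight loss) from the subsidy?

Pre-subsidy: 712 - 2P = -668 + 8P gives P* = 138, x* = 436.
With the rebate, buyers effectively pay Pb = Ps − 20, where Ps is the price sellers receive.
Demand in terms of Ps becomes xd = 712 − 2(Ps − 20) = 752 - 2Ps. Setting this equal to supply: 752 - 2Ps = -668 + 8Ps, so Ps = 142.
Buyers pay Pb = 142 − 20 = 122; x' = -668 + 8·142 = 468.
The subsidy expands output by 468 − 436 = 32 past the efficient level; on those units the gap between marginal cost and willingness to pay runs from 0 up to 20.
DWL = ½ × 20 × 32 = 320.

Deadweight loss = $320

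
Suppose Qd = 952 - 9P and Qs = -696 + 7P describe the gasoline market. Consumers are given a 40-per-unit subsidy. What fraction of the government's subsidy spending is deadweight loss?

Pre-subsidy: 952 - 9P = -696 + 7P gives P* = 103, Q* = 25.
With the rebate, buyers effectively pay Pb = Ps − 40, where Ps is the price sellers receive.
Demand in terms of Ps becomes Qd = 952 − 9(Ps − 40) = 1312 - 9Ps. Setting this equal to supply: 1312 - 9Ps = -696 + 7Ps, so Ps = 125.5.
Buyers pay Pb = 125.5 − 40 = 85.5; Q' = -696 + 7·125.5 = 182.5.
ΔCS = ½(25 + 182.5)(103 − 85.5) = 1815.625; ΔPS = ½(25 + 182.5)(125.5 − 103) = 2334.375.
Government spending = 40 × 182.5 = 7300.
DWL = ½ × 40 × (182.5 − 25) = 3150; fraction = 3150 / 7300 = 63/146.

DWL / government spending = 63/146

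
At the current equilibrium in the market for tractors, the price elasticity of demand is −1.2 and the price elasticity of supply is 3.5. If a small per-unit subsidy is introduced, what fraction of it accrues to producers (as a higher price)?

For a small subsidy around the equilibrium, the benefit split depends on the relative slopes, which at a point are proportional to the elasticities.
Buyer share = εs/(εs + |εd|) = 3.5/(3.5 + 1.2) = 35/47; seller share = |εd|/(εs + |εd|) = 12/47.
So producers capture 12/47 of the subsidy.

Producer share = 12/47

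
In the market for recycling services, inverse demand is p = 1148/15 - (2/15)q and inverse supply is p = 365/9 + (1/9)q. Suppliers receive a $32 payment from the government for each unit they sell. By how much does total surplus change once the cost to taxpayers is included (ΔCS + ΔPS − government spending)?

Net change in total surplus = -23040/11

Pre-subsidy: 1148/15 - (2/15)q = 365/9 + (1/9)q gives q* = 1619/11 and p* = 626/11.
With the subsidy, sellers receive ps = pb + 32 for each unit, where pb is the price buyers pay.
On the curves, pb = 1148/15 - (2/15)q and ps = 365/9 + (1/9)q; the wedge ps − pb = 32 gives 365/9 + (1/9)q − (1148/15 - (2/15)q) = 32, so q' = 3059/11.
Then pb = 1148/15 − (2/15)·(3059/11) = 434/11 and ps = 365/9 + (1/9)·(3059/11) = 786/11.
ΔCS = ½(1619/11 + 3059/11)(626/11 − 434/11) = 449088/121; ΔPS = ½(1619/11 + 3059/11)(786/11 − 626/11) = 374240/121.
Government spending = 32 × 3059/11 = 97888/11.
Net change = 449088/121 + 374240/121 − 97888/11 = -23040/11. The loss equals the DWL triangle ½·32·1440/11.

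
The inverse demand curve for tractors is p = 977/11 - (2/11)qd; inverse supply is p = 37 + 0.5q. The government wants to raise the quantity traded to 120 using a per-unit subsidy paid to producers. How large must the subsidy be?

At q = 120, from the demand curve buyers pay pb = 977/11 − (2/11)·120 = 67; from the supply curve sellers need ps = 37 + 0.5·120 = 97.
The subsidy must fill the gap: s = ps − pb = 97 − 67 = 30.

Required subsidy s = 30 per unit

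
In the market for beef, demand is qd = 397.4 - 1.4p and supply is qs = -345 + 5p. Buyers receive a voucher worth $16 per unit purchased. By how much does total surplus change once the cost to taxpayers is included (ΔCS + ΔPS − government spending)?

Pre-subsidy: 397.4 - 1.4p = -345 + 5p gives p* = 116, q* = 235.
With the rebate, buyers effectively pay pb = ps − 16, where ps is the price sellers receive.
Demand in terms of ps becomes qd = 397.4 − 1.4(ps − 16) = 419.8 - 1.4ps. Setting this equal to supply: 419.8 - 1.4ps = -345 + 5ps, so ps = 119.5.
Buyers pay pb = 119.5 − 16 = 103.5; q' = -345 + 5·119.5 = 252.5.
ΔCS = ½(235 + 252.5)(116 − 103.5) = 3046.875; ΔPS = ½(235 + 252.5)(119.5 − 116) = 853.125.
Government spending = 16 × 252.5 = 4040.
Net change = 3046.875 + 853.125 − 4040 = -140. The loss equals the DWL triangle ½·16·17.5.

Net change in total surplus = -$140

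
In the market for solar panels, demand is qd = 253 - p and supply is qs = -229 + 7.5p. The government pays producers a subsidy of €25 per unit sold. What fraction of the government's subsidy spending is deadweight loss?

DWL / government spending = 375/7424

Pre-subsidy: 253 - p = -229 + 7.5p gives p* = 964/17, q* = 3337/17.
With the subsidy, sellers receive ps = pb + 25 for each unit, where pb is the price buyers pay.
Supply in terms of pb becomes qs = -229 + 7.5(pb + 25) = -41.5 + 7.5pb. Setting this equal to demand: 253 - pb = -41.5 + 7.5pb, so pb = 589/17.
Sellers receive ps = 589/17 + 25 = 1014/17; q' = 253 − 1·(589/17) = 3712/17.
ΔCS = ½(3337/17 + 3712/17)(964/17 − 589/17) = 2643375/578; ΔPS = ½(3337/17 + 3712/17)(1014/17 − 964/17) = 176225/289.
Government spending = 25 × 3712/17 = 92800/17.
DWL = ½ × 25 × (3712/17 − 3337/17) = 9375/34; fraction = (9375/34) / (92800/17) = 375/7424.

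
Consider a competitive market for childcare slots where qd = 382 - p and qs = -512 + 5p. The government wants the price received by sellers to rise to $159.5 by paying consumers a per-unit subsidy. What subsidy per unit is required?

At a seller price of 159.5, quantity supplied is -512 + 5·159.5 = 285.5.
Buyers absorb 285.5 only when they pay pb with 382 − 1·pb = 285.5, i.e. pb = 96.5.
s = ps − pb = 159.5 − 96.5 = 63.

Required subsidy s = $63 per unit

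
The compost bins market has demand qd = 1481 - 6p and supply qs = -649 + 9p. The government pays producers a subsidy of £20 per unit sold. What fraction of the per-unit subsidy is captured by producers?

Producer share = 0.4

Pre-subsidy: 1481 - 6p = -649 + 9p gives p* = 142, q* = 629.
With the subsidy, sellers receive ps = pb + 20 for each unit, where pb is the price buyers pay.
Supply in terms of pb becomes qs = -649 + 9(pb + 20) = -469 + 9pb. Setting this equal to demand: 1481 - 6pb = -469 + 9pb, so pb = 130.
Sellers receive ps = 130 + 20 = 150; q' = 1481 − 6·130 = 701.
Buyers' price falls by p* − pb = 142 − 130 = 12; sellers' price rises by ps − p* = 150 − 142 = 8.
So producers capture 8/20 = 0.4 of each unit of subsidy.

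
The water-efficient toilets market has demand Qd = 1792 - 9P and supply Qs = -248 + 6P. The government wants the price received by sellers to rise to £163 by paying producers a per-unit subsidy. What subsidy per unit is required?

At a seller price of 163, quantity supplied is -248 + 6·163 = 730.
Buyers absorb 730 only when they pay Pb with 1792 − 9·Pb = 730, i.e. Pb = 118.
s = Ps − Pb = 163 − 118 = 45.

Required subsidy s = £45 per unit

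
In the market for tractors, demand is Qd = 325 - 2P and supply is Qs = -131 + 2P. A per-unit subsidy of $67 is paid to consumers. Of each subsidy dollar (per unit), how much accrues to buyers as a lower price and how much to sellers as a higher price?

Pre-subsidy: 325 - 2P = -131 + 2P gives P* = 114, Q* = 97.
With the rebate, buyers effectively pay Pb = Ps − 67, where Ps is the price sellers receive.
Demand in terms of Ps becomes Qd = 325 − 2(Ps − 67) = 459 - 2Ps. Setting this equal to supply: 459 - 2Ps = -131 + 2Ps, so Ps = 147.5.
Buyers pay Pb = 147.5 − 67 = 80.5; Q' = -131 + 2·147.5 = 164.
Buyers' price falls by P* − Pb = 114 − 80.5 = 33.5; sellers' price rises by Ps − P* = 147.5 − 114 = 33.5.

Buyers gain $33.5 per unit; sellers gain $33.5 per unit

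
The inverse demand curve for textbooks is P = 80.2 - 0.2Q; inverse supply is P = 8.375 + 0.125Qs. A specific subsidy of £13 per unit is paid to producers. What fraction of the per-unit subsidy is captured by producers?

Pre-subsidy: 80.2 - 0.2Q = 8.375 + 0.125Q gives Q* = 221 and P* = 36.
With the subsidy, sellers receive Ps = Pb + 13 for each unit, where Pb is the price buyers pay.
On the curves, Pb = 80.2 - 0.2Q and Ps = 8.375 + 0.125Q; the wedge Ps − Pb = 13 gives 8.375 + 0.125Q − (80.2 - 0.2Q) = 13, so Q' = 261.
Then Pb = 80.2 − 0.2·261 = 28 and Ps = 8.375 + 0.125·261 = 41.
Buyers' price falls by P* − Pb = 36 − 28 = 8; sellers' price rises by Ps − P* = 41 − 36 = 5.
So producers capture 5/13 = 5/13 of each unit of subsidy.

Producer share = 5/13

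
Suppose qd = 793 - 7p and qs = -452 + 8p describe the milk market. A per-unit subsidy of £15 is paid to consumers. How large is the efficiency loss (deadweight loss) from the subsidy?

Deadweight loss = £420

Pre-subsidy: 793 - 7p = -452 + 8p gives p* = 83, q* = 212.
With the rebate, buyers effectively pay pb = ps − 15, where ps is the price sellers receive.
Demand in terms of ps becomes qd = 793 − 7(ps − 15) = 898 - 7ps. Setting this equal to supply: 898 - 7ps = -452 + 8ps, so ps = 90.
Buyers pay pb = 90 − 15 = 75; q' = -452 + 8·90 = 268.
The subsidy expands output by 268 − 212 = 56 past the efficient level; on those units the gap between marginal cost and willingness to pay runs from 0 up to 15.
DWL = ½ × 15 × 56 = 420.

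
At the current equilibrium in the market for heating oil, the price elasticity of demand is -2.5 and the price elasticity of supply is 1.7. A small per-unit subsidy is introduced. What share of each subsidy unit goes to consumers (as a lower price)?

For a small subsidy around the equilibrium, the benefit split depends on the relative slopes, which at a point are proportional to the elasticities.
Buyer share = εs/(εs + |εd|) = 1.7/(1.7 + 2.5) = 17/42; seller share = |εd|/(εs + |εd|) = 25/42.

Consumer share = 17/42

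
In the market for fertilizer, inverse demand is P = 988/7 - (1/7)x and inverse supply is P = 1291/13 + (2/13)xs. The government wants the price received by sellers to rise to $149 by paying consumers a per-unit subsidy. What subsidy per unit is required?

Required subsidy s = $54 per unit

At a seller price of 149, quantity supplied is -645.5 + 6.5·149 = 323.
Buyers absorb 323 only when they pay Pb = 988/7 − (1/7)·323 = 95.
s = Ps − Pb = 149 − 95 = 54.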